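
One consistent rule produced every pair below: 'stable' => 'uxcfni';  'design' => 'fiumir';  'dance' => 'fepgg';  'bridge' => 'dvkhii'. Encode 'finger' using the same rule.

hmpkgv

The shifts repeat in a cycle of length 2: positions 0,1,… shift by +2, +4, then the pattern repeats.
Applying it to finger: f+2=h, i+4=m, n+2=p, g+4=k, e+2=g, r+4=v.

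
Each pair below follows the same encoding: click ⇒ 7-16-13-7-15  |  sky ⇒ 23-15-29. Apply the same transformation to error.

9-22-22-19-22

c is letter #3 and maps to 7: an offset of 4. Letters become their 1-based position plus 4 (so a→5, b→6, …).
Applying it to error: e=5→9, r=18→22, r=18→22, o=15→19, r=18→22.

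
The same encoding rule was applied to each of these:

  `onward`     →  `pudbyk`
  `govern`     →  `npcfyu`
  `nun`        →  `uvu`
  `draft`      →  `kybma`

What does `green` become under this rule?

nyffu

The rule splits by letter class: vowels +1, consonants +7.
For green: g(cons)+7=n, r(cons)+7=y, e(vowel)+1=f, e(vowel)+1=f, n(cons)+7=u.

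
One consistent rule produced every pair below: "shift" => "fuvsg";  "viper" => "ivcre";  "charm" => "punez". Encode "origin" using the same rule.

bevtva

Compare letters: s→f is +13, h→u is +13, i→v is +13 — a constant shift. Every letter moves 13 places later in the alphabet, wrapping around z→a.
For origin: o+13=b, r+13=e, i+13=v, g+13=t, i+13=v, n+13=a.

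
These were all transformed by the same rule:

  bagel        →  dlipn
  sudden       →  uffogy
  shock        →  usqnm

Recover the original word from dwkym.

A repeating key of period 2 is used — shifts +2, +11 over and over.
Undoing it on dwkym: d−2=b, w−11=l, k−2=i, y−11=n, m−2=k.

blink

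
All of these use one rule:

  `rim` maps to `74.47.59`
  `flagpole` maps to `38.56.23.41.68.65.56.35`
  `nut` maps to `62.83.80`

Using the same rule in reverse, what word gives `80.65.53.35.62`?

token

With a=1..z=26, the number is 3·pos + 20.
Reversing it on 80.65.53.35.62: 80→(80−20)÷3=20=t, 65→(65−20)÷3=15=o, 53→(53−20)÷3=11=k, 35→(35−20)÷3=5=e, 62→(62−20)÷3=14=n.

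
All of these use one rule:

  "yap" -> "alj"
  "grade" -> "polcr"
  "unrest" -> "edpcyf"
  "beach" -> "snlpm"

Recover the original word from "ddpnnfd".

success

The output letters match the input read backwards, each shifted +11: yap reversed is pay. Two steps: reverse the string, then apply a Caesar shift of +11.
Decoding ddpnnfd: shift back: d−11=s, d−11=s, p−11=e, n−11=c, n−11=c, f−11=u, d−11=s → sseccus; then reverse → success.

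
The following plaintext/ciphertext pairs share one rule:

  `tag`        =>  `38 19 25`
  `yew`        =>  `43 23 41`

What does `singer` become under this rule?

Each letter is replaced by its alphabet position (a=1..z=26) + 18.
On singer: s=19→37, i=9→27, n=14→32, g=7→25, e=5→23, r=18→36.

37 27 32 25 23 36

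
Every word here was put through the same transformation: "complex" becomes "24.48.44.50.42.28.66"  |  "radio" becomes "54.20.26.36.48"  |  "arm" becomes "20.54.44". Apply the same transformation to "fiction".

c(#3)→24 and o(#15)→48: differences scale by 2, so n = 2·pos + 18. The formula is n = 2×(alphabet index, a=1) + 18.
On fiction: f=6→30, i=9→36, c=3→24, t=20→58, i=9→36, o=15→48, n=14→46.

30.36.24.58.36.48.46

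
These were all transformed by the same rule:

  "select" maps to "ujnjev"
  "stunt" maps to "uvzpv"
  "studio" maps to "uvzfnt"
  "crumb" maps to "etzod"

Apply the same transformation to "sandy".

ufpfa

Vowels shift forward by 5 and consonants shift forward by 2.
On sandy: s(cons)+2=u, a(vowel)+5=f, n(cons)+2=p, d(cons)+2=f, y(cons)+2=a.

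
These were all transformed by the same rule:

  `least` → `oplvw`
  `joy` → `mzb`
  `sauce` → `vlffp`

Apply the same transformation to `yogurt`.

The shift depends on letter class: consonant l→o is +3, but vowel e→p is +11. Two shifts are in play — +11 for a/e/i/o/u, +3 for every other letter.
For yogurt: y(cons)+3=b, o(vowel)+11=z, g(cons)+3=j, u(vowel)+11=f, r(cons)+3=u, t(cons)+3=w.

bzjfuw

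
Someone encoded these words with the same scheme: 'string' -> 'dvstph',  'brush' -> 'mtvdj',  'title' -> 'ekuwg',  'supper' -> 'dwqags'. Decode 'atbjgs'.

Shifts by position in string: pos 0: s→d (+11), pos 1: t→v (+2), pos 2: r→s (+1), pos 3: i→t (+11), pos 4: n→p (+2), pos 5: g→h (+1) — repeating every 3. It's a Vigenère-style cipher with numeric key [11,2,1]: position i shifts by key[i mod 3].
Decoding atbjgs: a−11=p, t−2=r, b−1=a, j−11=y, g−2=e, s−1=r.

prayer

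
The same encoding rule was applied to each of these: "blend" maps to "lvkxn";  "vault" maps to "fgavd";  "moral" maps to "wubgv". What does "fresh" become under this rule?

pbkcr

The shift depends on letter class: consonant b→l is +10, but vowel e→k is +6. Two shifts are in play — +6 for a/e/i/o/u, +10 for every other letter.
For fresh: f(cons)+10=p, r(cons)+10=b, e(vowel)+6=k, s(cons)+10=c, h(cons)+10=r.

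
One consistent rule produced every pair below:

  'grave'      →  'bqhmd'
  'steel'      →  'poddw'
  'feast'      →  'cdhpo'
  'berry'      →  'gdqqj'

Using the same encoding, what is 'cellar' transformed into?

g(6)→b(1) and r(17)→q(16) fit y≡25x+7 (mod 26); the inverse of 25 mod 26 is 25. Each letter's alphabet position (a=0..z=25) is mapped through 25·x+7 mod 26 — an affine cipher.
For cellar: c(2)→25·2+7≡5=f; e(4)→25·4+7≡3=d; l(11)→25·11+7≡22=w; l(11)→25·11+7≡22=w; a(0)→25·0+7≡7=h; r(17)→25·17+7≡16=q (all mod 26).

fdwwhq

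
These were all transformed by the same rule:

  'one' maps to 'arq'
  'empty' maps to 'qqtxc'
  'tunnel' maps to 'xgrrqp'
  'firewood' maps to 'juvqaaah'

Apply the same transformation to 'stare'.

Two shifts are in play — +12 for a/e/i/o/u, +4 for every other letter.
On stare: s(cons)+4=w, t(cons)+4=x, a(vowel)+12=m, r(cons)+4=v, e(vowel)+12=q.

wxmvq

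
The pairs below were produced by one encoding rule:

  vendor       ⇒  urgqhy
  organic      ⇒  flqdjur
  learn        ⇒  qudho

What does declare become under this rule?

hudofhg

The output letters match the input read backwards, each shifted +3: vendor reversed is rodnev. The word is reversed, then every letter is shifted forward by 3.
On declare: reverse → eralced; then shift: e+3=h, r+3=u, a+3=d, l+3=o, c+3=f, e+3=h, d+3=g.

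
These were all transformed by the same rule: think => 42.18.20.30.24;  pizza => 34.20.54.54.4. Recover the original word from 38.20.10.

rid

The formula is n = 2×(alphabet index, a=1) + 2.
Reversing it on 38.20.10: 38→(38−2)÷2=18=r, 20→(20−2)÷2=9=i, 10→(10−2)÷2=4=d.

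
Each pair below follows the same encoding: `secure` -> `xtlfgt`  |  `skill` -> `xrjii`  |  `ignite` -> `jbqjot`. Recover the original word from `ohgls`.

torch

s(18)→x(23) and e(4)→t(19) fit y≡17x+3 (mod 26); the inverse of 17 mod 26 is 23. Treating letters as 0–25, the rule is x ↦ 17x + 3 (mod 26).
Reversing it on ohgls: o(14)→23·(14−3)≡19=t; h(7)→23·(7−3)≡14=o; g(6)→23·(6−3)≡17=r; l(11)→23·(11−3)≡2=c; s(18)→23·(18−3)≡7=h (all mod 26).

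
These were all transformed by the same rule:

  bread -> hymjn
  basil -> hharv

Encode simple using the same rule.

Each letter shifts forward by (position + 6), i.e. 6, 7, 8, … — the shift grows by one for each successive letter.
Applying it to simple: s+6=y, i+7=p, m+8=u, p+9=y, l+10=v, e+11=p.

ypuyvp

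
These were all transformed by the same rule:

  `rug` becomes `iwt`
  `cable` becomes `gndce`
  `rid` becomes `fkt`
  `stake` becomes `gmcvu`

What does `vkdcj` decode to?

The output letters match the input read backwards, each shifted +2: rug reversed is gur. Two steps: reverse the string, then apply a Caesar shift of +2.
Undoing it on vkdcj: shift back: v−2=t, k−2=i, d−2=b, c−2=a, j−2=h → tibah; then reverse → habit.

habit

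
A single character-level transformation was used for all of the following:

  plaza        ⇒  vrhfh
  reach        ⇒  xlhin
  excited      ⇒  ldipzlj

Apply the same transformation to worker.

The shift depends on letter class: consonant p→v is +6, but vowel a→h is +7. Vowels shift forward by 7 and consonants shift forward by 6.
Applying it to worker: w(cons)+6=c, o(vowel)+7=v, r(cons)+6=x, k(cons)+6=q, e(vowel)+7=l, r(cons)+6=x.

cvxqlx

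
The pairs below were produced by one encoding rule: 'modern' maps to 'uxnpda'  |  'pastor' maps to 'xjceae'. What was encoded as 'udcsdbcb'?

mushroom

In modern: m→u is +8, o→x is +9, d→n is +10, e→p is +11 — the shift increases by 1 each position. Each letter shifts forward by (position + 8), i.e. 8, 9, 10, … — the shift grows by one for each successive letter.
Reversing it on udcsdbcb: u−8=m, d−9=u, c−10=s, s−11=h, d−12=r, b−13=o, c−14=o, b−15=m.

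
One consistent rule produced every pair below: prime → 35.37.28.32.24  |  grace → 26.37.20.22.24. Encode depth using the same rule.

Letters become their 1-based position plus 19 (so a→20, b→21, …).
Applying it to depth: d=4→23, e=5→24, p=16→35, t=20→39, h=8→27.

23.24.35.39.27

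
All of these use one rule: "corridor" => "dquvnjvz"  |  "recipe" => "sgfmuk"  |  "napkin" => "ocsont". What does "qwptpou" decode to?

Each letter shifts forward by (position + 1), i.e. 1, 2, 3, … — the shift grows by one for each successive letter.
Undoing it on qwptpou: q−1=p, w−2=u, p−3=m, t−4=p, p−5=k, o−6=i, u−7=n.

pumpkin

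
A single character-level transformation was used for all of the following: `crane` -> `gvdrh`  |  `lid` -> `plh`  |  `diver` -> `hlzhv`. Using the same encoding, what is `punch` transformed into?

txrgl

Vowels shift forward by 3 and consonants shift forward by 4.
On punch: p(cons)+4=t, u(vowel)+3=x, n(cons)+4=r, c(cons)+4=g, h(cons)+4=l.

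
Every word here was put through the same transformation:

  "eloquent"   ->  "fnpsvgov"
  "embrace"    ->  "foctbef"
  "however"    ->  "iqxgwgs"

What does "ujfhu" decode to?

A repeating key of period 2 is used — shifts +1, +2 over and over.
Reversing it on ujfhu: u−1=t, j−2=h, f−1=e, h−2=f, u−1=t.

theft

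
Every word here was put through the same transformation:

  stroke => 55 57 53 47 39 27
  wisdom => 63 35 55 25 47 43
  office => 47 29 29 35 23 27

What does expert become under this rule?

27 65 49 27 53 57

s(#19)→55 and t(#20)→57: differences scale by 2, so n = 2·pos + 17. The formula is n = 2×(alphabet index, a=1) + 17.
For expert: e=5→27, x=24→65, p=16→49, e=5→27, r=18→53, t=20→57.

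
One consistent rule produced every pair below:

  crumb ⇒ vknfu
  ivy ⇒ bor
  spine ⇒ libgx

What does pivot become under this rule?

ibohm

Compare letters: c→v is +19, r→k is +19, u→n is +19 — a constant shift. Every letter moves 19 places later in the alphabet, wrapping around z→a.
On pivot: p+19=i, i+19=b, v+19=o, o+19=h, t+19=m.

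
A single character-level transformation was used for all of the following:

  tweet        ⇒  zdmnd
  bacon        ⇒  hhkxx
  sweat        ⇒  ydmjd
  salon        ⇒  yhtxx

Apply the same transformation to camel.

The shift increases by 1 at each position, starting from +6: 6, 7, 8, ….
Applying it to camel: c+6=i, a+7=h, m+8=u, e+9=n, l+10=v.

ihunv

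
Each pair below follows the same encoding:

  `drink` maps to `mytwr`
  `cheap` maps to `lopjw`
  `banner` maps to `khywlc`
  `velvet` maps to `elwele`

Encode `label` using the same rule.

Shifts by position in drink: pos 0: d→m (+9), pos 1: r→y (+7), pos 2: i→t (+11), pos 3: n→w (+9), pos 4: k→r (+7) — repeating every 3. The shifts repeat in a cycle of length 3: positions 0,1,… shift by +9, +7, +11, then the pattern repeats.
For label: l+9=u, a+7=h, b+11=m, e+9=n, l+7=s.

uhmns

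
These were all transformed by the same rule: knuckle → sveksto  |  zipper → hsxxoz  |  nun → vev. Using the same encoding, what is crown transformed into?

Two shifts are in play — +10 for a/e/i/o/u, +8 for every other letter.
For crown: c(cons)+8=k, r(cons)+8=z, o(vowel)+10=y, w(cons)+8=e, n(cons)+8=v.

kzyev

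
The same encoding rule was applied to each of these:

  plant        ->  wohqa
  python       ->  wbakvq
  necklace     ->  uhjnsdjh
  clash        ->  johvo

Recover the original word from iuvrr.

Shifts by position in plant: pos 0: p→w (+7), pos 1: l→o (+3), pos 2: a→h (+7), pos 3: n→q (+3) — repeating every 2. It's a Vigenère-style cipher with numeric key [7,3]: position i shifts by key[i mod 2].
Reversing it on iuvrr: i−7=b, u−3=r, v−7=o, r−3=o, r−7=k.

brook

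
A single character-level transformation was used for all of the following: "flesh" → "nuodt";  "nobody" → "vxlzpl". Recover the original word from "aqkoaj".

shadow

In flesh: f→n is +8, l→u is +9, e→o is +10, s→d is +11 — the shift increases by 1 each position. Each letter shifts forward by (position + 8), i.e. 8, 9, 10, … — the shift grows by one for each successive letter.
Reversing it on aqkoaj: a−8=s, q−9=h, k−10=a, o−11=d, a−12=o, j−13=w.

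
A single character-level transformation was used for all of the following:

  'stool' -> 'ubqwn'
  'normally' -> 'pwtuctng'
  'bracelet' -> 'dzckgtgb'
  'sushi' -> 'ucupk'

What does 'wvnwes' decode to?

Shifts by position in stool: pos 0: s→u (+2), pos 1: t→b (+8), pos 2: o→q (+2), pos 3: o→w (+8) — repeating every 2. The shifts repeat in a cycle of length 2: positions 0,1,… shift by +2, +8, then the pattern repeats.
Reversing it on wvnwes: w−2=u, v−8=n, n−2=l, w−8=o, e−2=c, s−8=k.

unlock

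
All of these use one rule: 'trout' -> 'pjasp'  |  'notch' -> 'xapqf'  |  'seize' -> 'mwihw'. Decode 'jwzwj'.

t(19)→p(15) and r(17)→j(9) fit y≡3x+10 (mod 26); the inverse of 3 mod 26 is 9. Each letter's alphabet position (a=0..z=25) is mapped through 3·x+10 mod 26 — an affine cipher.
Reversing it on jwzwj: j(9)→9·(9−10)≡17=r; w(22)→9·(22−10)≡4=e; z(25)→9·(25−10)≡5=f; w(22)→9·(22−10)≡4=e; j(9)→9·(9−10)≡17=r (all mod 26).

refer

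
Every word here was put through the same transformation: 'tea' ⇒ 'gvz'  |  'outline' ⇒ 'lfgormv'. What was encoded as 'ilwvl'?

rodeo

This is the alphabet-reversal cipher (Atbash): a becomes z, b becomes y, etc.
Reversing it on ilwvl: i↔r, l↔o, w↔d, v↔e, l↔o.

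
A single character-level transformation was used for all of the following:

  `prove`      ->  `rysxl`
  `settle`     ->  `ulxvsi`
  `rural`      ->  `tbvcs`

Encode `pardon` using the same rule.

rhvfvr

The shifts repeat in a cycle of length 3: positions 0,1,… shift by +2, +7, +4, then the pattern repeats.
On pardon: p+2=r, a+7=h, r+4=v, d+2=f, o+7=v, n+4=r.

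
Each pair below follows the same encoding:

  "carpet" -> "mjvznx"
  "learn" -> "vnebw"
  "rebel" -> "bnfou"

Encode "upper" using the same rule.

Shifts by position in carpet: pos 0: c→m (+10), pos 1: a→j (+9), pos 2: r→v (+4), pos 3: p→z (+10), pos 4: e→n (+9), pos 5: t→x (+4) — repeating every 3. The shifts repeat in a cycle of length 3: positions 0,1,… shift by +10, +9, +4, then the pattern repeats.
For upper: u+10=e, p+9=y, p+4=t, e+10=o, r+9=a.

eytoa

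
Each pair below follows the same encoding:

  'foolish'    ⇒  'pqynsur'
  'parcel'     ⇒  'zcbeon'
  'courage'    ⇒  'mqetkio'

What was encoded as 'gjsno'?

Shifts by position in foolish: pos 0: f→p (+10), pos 1: o→q (+2), pos 2: o→y (+10), pos 3: l→n (+2) — repeating every 2. It's a Vigenère-style cipher with numeric key [10,2]: position i shifts by key[i mod 2].
Undoing it on gjsno: g−10=w, j−2=h, s−10=i, n−2=l, o−10=e.

while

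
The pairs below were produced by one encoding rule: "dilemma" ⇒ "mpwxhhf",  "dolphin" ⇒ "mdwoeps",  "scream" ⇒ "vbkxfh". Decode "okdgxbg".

d(3)→m(12) and i(8)→p(15) fit y≡11x+5 (mod 26); the inverse of 11 mod 26 is 19. Treating letters as 0–25, the rule is x ↦ 11x + 5 (mod 26).
Reversing it on okdgxbg: o(14)→19·(14−5)≡15=p; k(10)→19·(10−5)≡17=r; d(3)→19·(3−5)≡14=o; g(6)→19·(6−5)≡19=t; x(23)→19·(23−5)≡4=e; b(1)→19·(1−5)≡2=c; g(6)→19·(6−5)≡19=t (all mod 26).

protect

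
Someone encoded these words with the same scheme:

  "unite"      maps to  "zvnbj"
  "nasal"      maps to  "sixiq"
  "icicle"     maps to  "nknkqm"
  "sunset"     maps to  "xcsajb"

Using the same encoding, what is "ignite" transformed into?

nosqym

Shifts by position in unite: pos 0: u→z (+5), pos 1: n→v (+8), pos 2: i→n (+5), pos 3: t→b (+8) — repeating every 2. A repeating key of period 2 is used — shifts +5, +8 over and over.
For ignite: i+5=n, g+8=o, n+5=s, i+8=q, t+5=y, e+8=m.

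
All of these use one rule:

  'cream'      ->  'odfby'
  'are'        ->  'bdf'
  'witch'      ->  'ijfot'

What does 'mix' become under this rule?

yjj

Vowels shift forward by 1 and consonants shift forward by 12.
For mix: m(cons)+12=y, i(vowel)+1=j, x(cons)+12=j.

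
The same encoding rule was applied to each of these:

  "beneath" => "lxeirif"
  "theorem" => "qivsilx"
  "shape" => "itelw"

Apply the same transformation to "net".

The output letters match the input read backwards, each shifted +4: beneath reversed is htaeneb. The word is reversed, then every letter is shifted forward by 4.
Applying it to net: reverse → ten; then shift: t+4=x, e+4=i, n+4=r.

xir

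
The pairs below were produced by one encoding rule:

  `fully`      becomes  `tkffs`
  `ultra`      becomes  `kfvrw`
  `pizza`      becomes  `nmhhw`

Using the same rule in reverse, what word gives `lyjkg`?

f(5)→t(19) and u(20)→k(10) fit y≡15x+22 (mod 26); the inverse of 15 mod 26 is 7. This is an affine cipher: with a=0,…,z=25, each position x becomes (15x+22) mod 26.
Decoding lyjkg: l(11)→7·(11−22)≡1=b; y(24)→7·(24−22)≡14=o; j(9)→7·(9−22)≡13=n; k(10)→7·(10−22)≡20=u; g(6)→7·(6−22)≡18=s (all mod 26).

bonus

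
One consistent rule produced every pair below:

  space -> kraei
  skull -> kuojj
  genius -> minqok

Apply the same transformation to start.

kzavz

s(18)→k(10) and p(15)→r(17) fit y≡15x+0 (mod 26); the inverse of 15 mod 26 is 7. Treating letters as 0–25, the rule is x ↦ 15x + 0 (mod 26).
Applying it to start: s(18)→15·18+0≡10=k; t(19)→15·19+0≡25=z; a(0)→15·0+0≡0=a; r(17)→15·17+0≡21=v; t(19)→15·19+0≡25=z (all mod 26).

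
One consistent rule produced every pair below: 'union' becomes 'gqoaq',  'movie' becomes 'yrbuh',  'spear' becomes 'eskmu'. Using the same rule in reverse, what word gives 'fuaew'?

The shifts repeat in a cycle of length 3: positions 0,1,… shift by +12, +3, +6, then the pattern repeats.
Decoding fuaew: f−12=t, u−3=r, a−6=u, e−12=s, w−3=t.

trust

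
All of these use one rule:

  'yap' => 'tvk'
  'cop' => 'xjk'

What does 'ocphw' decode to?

thumb

Compare letters: y→t is +21, a→v is +21, p→k is +21 — a constant shift. Each letter is shifted forward by 21 in the alphabet (a Caesar shift of +21).
Reversing it on ocphw: o−21=t, c−21=h, p−21=u, h−21=m, w−21=b.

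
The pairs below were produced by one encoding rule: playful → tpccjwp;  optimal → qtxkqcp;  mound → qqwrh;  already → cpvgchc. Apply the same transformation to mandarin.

qcrhcvkr

The shift depends on letter class: consonant p→t is +4, but vowel a→c is +2. Two shifts are in play — +2 for a/e/i/o/u, +4 for every other letter.
Applying it to mandarin: m(cons)+4=q, a(vowel)+2=c, n(cons)+4=r, d(cons)+4=h, a(vowel)+2=c, r(cons)+4=v, i(vowel)+2=k, n(cons)+4=r.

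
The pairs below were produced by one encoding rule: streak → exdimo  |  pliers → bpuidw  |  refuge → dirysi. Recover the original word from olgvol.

church

A repeating key of period 2 is used — shifts +12, +4 over and over.
Undoing it on olgvol: o−12=c, l−4=h, g−12=u, v−4=r, o−12=c, l−4=h.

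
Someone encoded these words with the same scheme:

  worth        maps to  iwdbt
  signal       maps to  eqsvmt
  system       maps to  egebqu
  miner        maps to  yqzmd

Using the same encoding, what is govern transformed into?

Shifts by position in worth: pos 0: w→i (+12), pos 1: o→w (+8), pos 2: r→d (+12), pos 3: t→b (+8) — repeating every 2. A repeating key of period 2 is used — shifts +12, +8 over and over.
Applying it to govern: g+12=s, o+8=w, v+12=h, e+8=m, r+12=d, n+8=v.

swhmdv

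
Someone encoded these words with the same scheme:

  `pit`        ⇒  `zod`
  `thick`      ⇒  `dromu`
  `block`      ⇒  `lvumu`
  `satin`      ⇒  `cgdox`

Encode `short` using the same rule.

Vowels shift forward by 6 and consonants shift forward by 10.
On short: s(cons)+10=c, h(cons)+10=r, o(vowel)+6=u, r(cons)+10=b, t(cons)+10=d.

crubd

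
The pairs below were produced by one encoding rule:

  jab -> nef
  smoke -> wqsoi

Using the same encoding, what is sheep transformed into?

Compare letters: j→n is +4, a→e is +4, b→f is +4 — a constant shift. Every letter moves 4 places later in the alphabet, wrapping around z→a.
Applying it to sheep: s+4=w, h+4=l, e+4=i, e+4=i, p+4=t.

wliit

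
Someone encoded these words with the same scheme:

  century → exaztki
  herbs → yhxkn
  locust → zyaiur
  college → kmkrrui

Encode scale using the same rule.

krgiy

The output letters match the input read backwards, each shifted +6: century reversed is yrutnec. Two steps: reverse the string, then apply a Caesar shift of +6.
For scale: reverse → elacs; then shift: e+6=k, l+6=r, a+6=g, c+6=i, s+6=y.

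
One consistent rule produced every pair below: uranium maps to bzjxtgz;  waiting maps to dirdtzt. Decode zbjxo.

stand

In uranium: u→b is +7, r→z is +8, a→j is +9, n→x is +10 — the shift increases by 1 each position. The shift increases by 1 at each position, starting from +7: 7, 8, 9, ….
Decoding zbjxo: z−7=s, b−8=t, j−9=a, x−10=n, o−11=d.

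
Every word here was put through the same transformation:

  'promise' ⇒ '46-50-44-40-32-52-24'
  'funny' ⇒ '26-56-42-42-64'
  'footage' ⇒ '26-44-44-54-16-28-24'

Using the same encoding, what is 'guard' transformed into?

p(#16)→46 and r(#18)→50: differences scale by 2, so n = 2·pos + 14. With a=1..z=26, the number is 2·pos + 14.
On guard: g=7→28, u=21→56, a=1→16, r=18→50, d=4→22.

28-56-16-50-22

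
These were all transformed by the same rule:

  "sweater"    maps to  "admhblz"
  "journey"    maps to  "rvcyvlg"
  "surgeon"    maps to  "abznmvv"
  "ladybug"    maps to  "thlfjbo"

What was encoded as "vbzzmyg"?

A repeating key of period 2 is used — shifts +8, +7 over and over.
Reversing it on vbzzmyg: v−8=n, b−7=u, z−8=r, z−7=s, m−8=e, y−7=r, g−8=y.

nursery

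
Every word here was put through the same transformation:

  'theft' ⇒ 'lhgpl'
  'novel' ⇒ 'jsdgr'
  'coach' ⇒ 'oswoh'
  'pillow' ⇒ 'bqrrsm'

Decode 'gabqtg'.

empire

t(19)→l(11) and h(7)→h(7) fit y≡9x+22 (mod 26); the inverse of 9 mod 26 is 3. Each letter's alphabet position (a=0..z=25) is mapped through 9·x+22 mod 26 — an affine cipher.
Reversing it on gabqtg: g(6)→3·(6−22)≡4=e; a(0)→3·(0−22)≡12=m; b(1)→3·(1−22)≡15=p; q(16)→3·(16−22)≡8=i; t(19)→3·(19−22)≡17=r; g(6)→3·(6−22)≡4=e (all mod 26).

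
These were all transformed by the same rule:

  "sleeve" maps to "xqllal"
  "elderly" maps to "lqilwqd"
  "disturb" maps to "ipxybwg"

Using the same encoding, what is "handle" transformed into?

mhsiql

The shift depends on letter class: consonant s→x is +5, but vowel e→l is +7. Vowels shift forward by 7 and consonants shift forward by 5.
Applying it to handle: h(cons)+5=m, a(vowel)+7=h, n(cons)+5=s, d(cons)+5=i, l(cons)+5=q, e(vowel)+7=l.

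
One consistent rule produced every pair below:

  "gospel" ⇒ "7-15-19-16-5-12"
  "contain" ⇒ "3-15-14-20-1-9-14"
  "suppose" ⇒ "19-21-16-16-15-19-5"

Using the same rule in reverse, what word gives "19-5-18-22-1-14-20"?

servant

g is letter #7 and maps to 7: an offset of 0. Each letter is replaced by its alphabet position (a=1, b=2, …, z=26).
Reversing it on 19-5-18-22-1-14-20: 19=s, 5=e, 18=r, 22=v, 1=a, 14=n, 20=t.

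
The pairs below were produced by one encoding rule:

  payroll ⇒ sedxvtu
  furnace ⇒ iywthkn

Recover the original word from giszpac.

dentist

Each letter shifts forward by (position + 3), i.e. 3, 4, 5, … — the shift grows by one for each successive letter.
Decoding giszpac: g−3=d, i−4=e, s−5=n, z−6=t, p−7=i, a−8=s, c−9=t.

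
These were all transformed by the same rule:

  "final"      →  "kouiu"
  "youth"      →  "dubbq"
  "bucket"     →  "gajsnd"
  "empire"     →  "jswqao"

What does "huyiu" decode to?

The shift increases by 1 at each position, starting from +5: 5, 6, 7, ….
Undoing it on huyiu: h−5=c, u−6=o, y−7=r, i−8=a, u−9=l.

coral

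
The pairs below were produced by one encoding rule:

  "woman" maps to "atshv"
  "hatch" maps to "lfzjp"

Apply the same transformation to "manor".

qftvz

In woman: w→a is +4, o→t is +5, m→s is +6, a→h is +7 — the shift increases by 1 each position. Letter i (0-indexed) is shifted by i+4, so successive shifts are 4, 5, 6, ….
Applying it to manor: m+4=q, a+5=f, n+6=t, o+7=v, r+8=z.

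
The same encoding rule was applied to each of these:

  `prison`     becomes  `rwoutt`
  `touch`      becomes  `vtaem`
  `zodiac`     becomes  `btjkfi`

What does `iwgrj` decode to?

Shifts by position in prison: pos 0: p→r (+2), pos 1: r→w (+5), pos 2: i→o (+6), pos 3: s→u (+2), pos 4: o→t (+5), pos 5: n→t (+6) — repeating every 3. It's a Vigenère-style cipher with numeric key [2,5,6]: position i shifts by key[i mod 3].
Decoding iwgrj: i−2=g, w−5=r, g−6=a, r−2=p, j−5=e.

grape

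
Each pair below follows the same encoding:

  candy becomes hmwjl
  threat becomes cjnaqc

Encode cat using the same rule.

cjl

The output letters match the input read backwards, each shifted +9: candy reversed is ydnac. The word is reversed, then every letter is shifted forward by 9.
For cat: reverse → tac; then shift: t+9=c, a+9=j, c+9=l.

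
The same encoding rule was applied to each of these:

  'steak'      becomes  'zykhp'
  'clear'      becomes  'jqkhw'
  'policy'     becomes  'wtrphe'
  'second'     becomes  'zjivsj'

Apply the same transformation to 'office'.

vklphk

Shifts by position in steak: pos 0: s→z (+7), pos 1: t→y (+5), pos 2: e→k (+6), pos 3: a→h (+7), pos 4: k→p (+5) — repeating every 3. It's a Vigenère-style cipher with numeric key [7,5,6]: position i shifts by key[i mod 3].
On office: o+7=v, f+5=k, f+6=l, i+7=p, c+5=h, e+6=k.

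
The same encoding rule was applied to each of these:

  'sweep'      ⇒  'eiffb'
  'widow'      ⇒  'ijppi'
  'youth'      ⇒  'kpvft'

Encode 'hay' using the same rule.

The shift depends on letter class: consonant s→e is +12, but vowel e→f is +1. The rule splits by letter class: vowels +1, consonants +12.
Applying it to hay: h(cons)+12=t, a(vowel)+1=b, y(cons)+12=k.

tbk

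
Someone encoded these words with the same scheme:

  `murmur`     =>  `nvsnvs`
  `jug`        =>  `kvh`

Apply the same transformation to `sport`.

Compare letters: m→n is +1, u→v is +1, r→s is +1 — a constant shift. Each letter is shifted forward by 1 in the alphabet (a Caesar shift of +1).
Applying it to sport: s+1=t, p+1=q, o+1=p, r+1=s, t+1=u.

tqpsu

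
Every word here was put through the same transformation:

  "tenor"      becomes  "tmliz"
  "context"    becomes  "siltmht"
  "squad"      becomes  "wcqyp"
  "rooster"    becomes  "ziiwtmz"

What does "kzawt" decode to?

wrist

t(19)→t(19) and e(4)→m(12) fit y≡23x+24 (mod 26); the inverse of 23 mod 26 is 17. Each letter's alphabet position (a=0..z=25) is mapped through 23·x+24 mod 26 — an affine cipher.
Undoing it on kzawt: k(10)→17·(10−24)≡22=w; z(25)→17·(25−24)≡17=r; a(0)→17·(0−24)≡8=i; w(22)→17·(22−24)≡18=s; t(19)→17·(19−24)≡19=t (all mod 26).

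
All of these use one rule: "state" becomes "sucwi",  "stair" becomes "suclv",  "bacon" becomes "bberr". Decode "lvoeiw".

lumber

In state: s→s is +0, t→u is +1, a→c is +2, t→w is +3 — the shift increases by 1 each position. Each letter shifts forward by its position index (0, 1, 2, …) — the shift grows by one for each successive letter.
Reversing it on lvoeiw: l−0=l, v−1=u, o−2=m, e−3=b, i−4=e, w−5=r.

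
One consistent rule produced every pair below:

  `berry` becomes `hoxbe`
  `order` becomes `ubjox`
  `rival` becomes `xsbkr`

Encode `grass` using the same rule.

Shifts by position in berry: pos 0: b→h (+6), pos 1: e→o (+10), pos 2: r→x (+6), pos 3: r→b (+10) — repeating every 2. It's a Vigenère-style cipher with numeric key [6,10]: position i shifts by key[i mod 2].
Applying it to grass: g+6=m, r+10=b, a+6=g, s+10=c, s+6=y.

mbgcy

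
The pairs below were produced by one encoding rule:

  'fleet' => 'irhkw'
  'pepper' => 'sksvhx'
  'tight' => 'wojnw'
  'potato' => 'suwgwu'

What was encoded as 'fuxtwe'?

county

Shifts by position in fleet: pos 0: f→i (+3), pos 1: l→r (+6), pos 2: e→h (+3), pos 3: e→k (+6) — repeating every 2. A repeating key of period 2 is used — shifts +3, +6 over and over.
Reversing it on fuxtwe: f−3=c, u−6=o, x−3=u, t−6=n, w−3=t, e−6=y.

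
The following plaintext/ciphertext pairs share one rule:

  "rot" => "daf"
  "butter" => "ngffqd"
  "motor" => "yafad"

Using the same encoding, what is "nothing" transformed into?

zaftuzs

Compare letters: r→d is +12, o→a is +12, t→f is +12 — a constant shift. This is a Caesar cipher with shift 12.
For nothing: n+12=z, o+12=a, t+12=f, h+12=t, i+12=u, n+12=z, g+12=s.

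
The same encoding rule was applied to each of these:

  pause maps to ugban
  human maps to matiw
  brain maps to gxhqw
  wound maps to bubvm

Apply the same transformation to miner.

rouma

Letter i (0-indexed) is shifted by i+5, so successive shifts are 5, 6, 7, ….
Applying it to miner: m+5=r, i+6=o, n+7=u, e+8=m, r+9=a.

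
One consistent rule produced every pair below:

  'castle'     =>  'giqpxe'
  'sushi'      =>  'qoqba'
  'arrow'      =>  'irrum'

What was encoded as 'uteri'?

opera

c(2)→g(6) and a(0)→i(8) fit y≡25x+8 (mod 26); the inverse of 25 mod 26 is 25. Treating letters as 0–25, the rule is x ↦ 25x + 8 (mod 26).
Decoding uteri: u(20)→25·(20−8)≡14=o; t(19)→25·(19−8)≡15=p; e(4)→25·(4−8)≡4=e; r(17)→25·(17−8)≡17=r; i(8)→25·(8−8)≡0=a (all mod 26).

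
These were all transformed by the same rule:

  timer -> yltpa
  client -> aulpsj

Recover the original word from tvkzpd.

The output letters match the input read backwards, each shifted +7: timer reversed is remit. Read the word backwards and shift each letter +7.
Reversing it on tvkzpd: shift back: t−7=m, v−7=o, k−7=d, z−7=s, p−7=i, d−7=w → modsiw; then reverse → wisdom.

wisdom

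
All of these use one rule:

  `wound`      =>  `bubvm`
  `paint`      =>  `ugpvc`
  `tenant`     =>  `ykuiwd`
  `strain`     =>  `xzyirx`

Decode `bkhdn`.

weave

In wound: w→b is +5, o→u is +6, u→b is +7, n→v is +8 — the shift increases by 1 each position. Each letter shifts forward by (position + 5), i.e. 5, 6, 7, … — the shift grows by one for each successive letter.
Undoing it on bkhdn: b−5=w, k−6=e, h−7=a, d−8=v, n−9=e.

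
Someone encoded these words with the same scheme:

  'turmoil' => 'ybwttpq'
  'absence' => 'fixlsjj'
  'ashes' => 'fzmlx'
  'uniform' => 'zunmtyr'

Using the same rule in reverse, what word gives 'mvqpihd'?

Shifts by position in turmoil: pos 0: t→y (+5), pos 1: u→b (+7), pos 2: r→w (+5), pos 3: m→t (+7) — repeating every 2. It's a Vigenère-style cipher with numeric key [5,7]: position i shifts by key[i mod 2].
Decoding mvqpihd: m−5=h, v−7=o, q−5=l, p−7=i, i−5=d, h−7=a, d−5=y.

holiday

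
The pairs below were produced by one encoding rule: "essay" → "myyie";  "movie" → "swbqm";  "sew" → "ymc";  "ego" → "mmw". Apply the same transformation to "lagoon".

rimwwt

Two shifts are in play — +8 for a/e/i/o/u, +6 for every other letter.
For lagoon: l(cons)+6=r, a(vowel)+8=i, g(cons)+6=m, o(vowel)+8=w, o(vowel)+8=w, n(cons)+6=t.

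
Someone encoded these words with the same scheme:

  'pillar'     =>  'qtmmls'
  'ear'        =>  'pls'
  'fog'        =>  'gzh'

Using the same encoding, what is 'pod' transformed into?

The shift depends on letter class: consonant p→q is +1, but vowel i→t is +11. Two shifts are in play — +11 for a/e/i/o/u, +1 for every other letter.
For pod: p(cons)+1=q, o(vowel)+11=z, d(cons)+1=e.

qze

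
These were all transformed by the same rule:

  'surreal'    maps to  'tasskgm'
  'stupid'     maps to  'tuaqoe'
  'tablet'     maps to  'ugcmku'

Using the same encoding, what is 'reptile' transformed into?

The shift depends on letter class: consonant s→t is +1, but vowel u→a is +6. Vowels shift forward by 6 and consonants shift forward by 1.
Applying it to reptile: r(cons)+1=s, e(vowel)+6=k, p(cons)+1=q, t(cons)+1=u, i(vowel)+6=o, l(cons)+1=m, e(vowel)+6=k.

skquomk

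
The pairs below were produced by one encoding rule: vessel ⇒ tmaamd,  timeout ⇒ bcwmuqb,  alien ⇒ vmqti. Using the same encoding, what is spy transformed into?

The output letters match the input read backwards, each shifted +8: vessel reversed is lessev. The word is reversed, then every letter is shifted forward by 8.
Applying it to spy: reverse → yps; then shift: y+8=g, p+8=x, s+8=a.

gxa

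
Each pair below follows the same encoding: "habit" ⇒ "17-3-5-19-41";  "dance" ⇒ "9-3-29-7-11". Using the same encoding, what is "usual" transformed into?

43-39-43-3-25

h(#8)→17 and a(#1)→3: differences scale by 2, so n = 2·pos + 1. Each letter becomes 2×(its alphabet position, a=1..z=26) + 1.
For usual: u=21→43, s=19→39, u=21→43, a=1→3, l=12→25.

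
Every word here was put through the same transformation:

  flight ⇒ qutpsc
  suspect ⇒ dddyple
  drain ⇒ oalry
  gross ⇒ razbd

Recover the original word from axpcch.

poetry

Shifts by position in flight: pos 0: f→q (+11), pos 1: l→u (+9), pos 2: i→t (+11), pos 3: g→p (+9) — repeating every 2. A repeating key of period 2 is used — shifts +11, +9 over and over.
Decoding axpcch: a−11=p, x−9=o, p−11=e, c−9=t, c−11=r, h−9=y.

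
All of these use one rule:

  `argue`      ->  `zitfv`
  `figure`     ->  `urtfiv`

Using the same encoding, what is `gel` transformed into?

Each pair mirrors across the alphabet (a↔z, r↔i, g↔t): positions sum to 25. Letters are reflected about the middle of the alphabet (position → 25−position): Atbash.
On gel: g↔t, e↔v, l↔o.

tvo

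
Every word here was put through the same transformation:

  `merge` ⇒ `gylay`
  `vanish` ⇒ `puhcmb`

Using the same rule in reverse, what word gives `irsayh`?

oxygen

Compare letters: m→g is +20, e→y is +20, r→l is +20 — a constant shift. This is a Caesar cipher with shift 20.
Reversing it on irsayh: i−20=o, r−20=x, s−20=y, a−20=g, y−20=e, h−20=n.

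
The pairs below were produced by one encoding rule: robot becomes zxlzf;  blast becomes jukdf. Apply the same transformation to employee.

mvzwalst

In robot: r→z is +8, o→x is +9, b→l is +10, o→z is +11 — the shift increases by 1 each position. The shift increases by 1 at each position, starting from +8: 8, 9, 10, ….
For employee: e+8=m, m+9=v, p+10=z, l+11=w, o+12=a, y+13=l, e+14=s, e+15=t.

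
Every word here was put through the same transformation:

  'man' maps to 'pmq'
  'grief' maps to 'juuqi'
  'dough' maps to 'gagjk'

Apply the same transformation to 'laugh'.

Vowels shift forward by 12 and consonants shift forward by 3.
Applying it to laugh: l(cons)+3=o, a(vowel)+12=m, u(vowel)+12=g, g(cons)+3=j, h(cons)+3=k.

omgjk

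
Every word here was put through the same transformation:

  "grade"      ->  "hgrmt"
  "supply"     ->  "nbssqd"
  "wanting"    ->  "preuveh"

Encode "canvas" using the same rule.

freirn

g(6)→h(7) and r(17)→g(6) fit y≡7x+17 (mod 26); the inverse of 7 mod 26 is 15. This is an affine cipher: with a=0,…,z=25, each position x becomes (7x+17) mod 26.
On canvas: c(2)→7·2+17≡5=f; a(0)→7·0+17≡17=r; n(13)→7·13+17≡4=e; v(21)→7·21+17≡8=i; a(0)→7·0+17≡17=r; s(18)→7·18+17≡13=n (all mod 26).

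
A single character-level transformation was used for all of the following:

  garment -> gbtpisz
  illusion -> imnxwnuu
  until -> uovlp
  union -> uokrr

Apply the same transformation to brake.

The shift increases by 1 at each position, starting from +0: 0, 1, 2, ….
Applying it to brake: b+0=b, r+1=s, a+2=c, k+3=n, e+4=i.

bscni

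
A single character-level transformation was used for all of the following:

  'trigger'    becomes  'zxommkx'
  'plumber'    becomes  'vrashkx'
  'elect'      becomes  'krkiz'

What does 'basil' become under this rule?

hgyor

Compare letters: t→z is +6, r→x is +6, i→o is +6 — a constant shift. Each letter is shifted forward by 6 in the alphabet (a Caesar shift of +6).
Applying it to basil: b+6=h, a+6=g, s+6=y, i+6=o, l+6=r.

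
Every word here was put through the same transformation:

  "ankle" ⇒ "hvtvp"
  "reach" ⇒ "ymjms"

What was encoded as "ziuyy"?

In ankle: a→h is +7, n→v is +8, k→t is +9, l→v is +10 — the shift increases by 1 each position. Each letter shifts forward by (position + 7), i.e. 7, 8, 9, … — the shift grows by one for each successive letter.
Undoing it on ziuyy: z−7=s, i−8=a, u−9=l, y−10=o, y−11=n.

salon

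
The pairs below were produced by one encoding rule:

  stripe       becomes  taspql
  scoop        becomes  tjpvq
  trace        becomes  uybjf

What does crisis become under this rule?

Shifts by position in stripe: pos 0: s→t (+1), pos 1: t→a (+7), pos 2: r→s (+1), pos 3: i→p (+7) — repeating every 2. The shifts repeat in a cycle of length 2: positions 0,1,… shift by +1, +7, then the pattern repeats.
Applying it to crisis: c+1=d, r+7=y, i+1=j, s+7=z, i+1=j, s+7=z.

dyjzjz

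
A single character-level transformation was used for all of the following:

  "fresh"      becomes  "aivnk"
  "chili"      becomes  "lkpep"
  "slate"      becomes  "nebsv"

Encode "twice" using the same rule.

f(5)→a(0) and r(17)→i(8) fit y≡5x+1 (mod 26); the inverse of 5 mod 26 is 21. This is an affine cipher: with a=0,…,z=25, each position x becomes (5x+1) mod 26.
On twice: t(19)→5·19+1≡18=s; w(22)→5·22+1≡7=h; i(8)→5·8+1≡15=p; c(2)→5·2+1≡11=l; e(4)→5·4+1≡21=v (all mod 26).

shplv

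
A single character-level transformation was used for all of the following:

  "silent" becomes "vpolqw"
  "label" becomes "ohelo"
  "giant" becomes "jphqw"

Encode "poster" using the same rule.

The shift depends on letter class: consonant s→v is +3, but vowel i→p is +7. Two shifts are in play — +7 for a/e/i/o/u, +3 for every other letter.
On poster: p(cons)+3=s, o(vowel)+7=v, s(cons)+3=v, t(cons)+3=w, e(vowel)+7=l, r(cons)+3=u.

svvwlu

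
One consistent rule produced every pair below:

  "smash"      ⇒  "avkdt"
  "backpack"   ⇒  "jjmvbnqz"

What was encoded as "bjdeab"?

In smash: s→a is +8, m→v is +9, a→k is +10, s→d is +11 — the shift increases by 1 each position. Each letter shifts forward by (position + 8), i.e. 8, 9, 10, … — the shift grows by one for each successive letter.
Decoding bjdeab: b−8=t, j−9=a, d−10=t, e−11=t, a−12=o, b−13=o.

tattoo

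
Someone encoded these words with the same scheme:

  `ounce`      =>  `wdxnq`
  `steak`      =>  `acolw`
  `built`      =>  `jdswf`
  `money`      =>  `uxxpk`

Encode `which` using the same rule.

eqsnt

In ounce: o→w is +8, u→d is +9, n→x is +10, c→n is +11 — the shift increases by 1 each position. The shift increases by 1 at each position, starting from +8: 8, 9, 10, ….
On which: w+8=e, h+9=q, i+10=s, c+11=n, h+12=t.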